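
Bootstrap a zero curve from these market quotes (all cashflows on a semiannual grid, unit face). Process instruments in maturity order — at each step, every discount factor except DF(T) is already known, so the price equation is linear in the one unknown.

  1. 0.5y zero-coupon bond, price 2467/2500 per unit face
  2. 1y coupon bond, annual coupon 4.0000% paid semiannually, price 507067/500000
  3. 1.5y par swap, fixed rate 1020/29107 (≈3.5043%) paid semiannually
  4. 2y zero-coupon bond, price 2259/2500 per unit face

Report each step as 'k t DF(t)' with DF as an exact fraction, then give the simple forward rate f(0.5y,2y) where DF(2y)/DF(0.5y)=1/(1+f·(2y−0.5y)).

step 1 [0.5y] zero: DF = P = 2467/2500 ≈ 0.986800
step 2 [1y] bond c/2=1/50: DF=(507067/500000 − 1/50·(0.986800))/(1+1/50) = 9749/10000 ≈ 0.974900
step 3 [1.5y] swap r/2=510/29107: DF=(1 − 510/29107·(0.986800+0.974900))/(1+510/29107) = 949/1000 ≈ 0.949000
step 4 [2y] zero: DF = P = 2259/2500 ≈ 0.903600

1 1/2 2467/2500
2 1 9749/10000
3 3/2 949/1000
4 2 2259/2500
f(0.5y,2y) = ((2467/2500)/(2259/2500) − 1)/(3/2) = 416/6777 ≈ 6.1384%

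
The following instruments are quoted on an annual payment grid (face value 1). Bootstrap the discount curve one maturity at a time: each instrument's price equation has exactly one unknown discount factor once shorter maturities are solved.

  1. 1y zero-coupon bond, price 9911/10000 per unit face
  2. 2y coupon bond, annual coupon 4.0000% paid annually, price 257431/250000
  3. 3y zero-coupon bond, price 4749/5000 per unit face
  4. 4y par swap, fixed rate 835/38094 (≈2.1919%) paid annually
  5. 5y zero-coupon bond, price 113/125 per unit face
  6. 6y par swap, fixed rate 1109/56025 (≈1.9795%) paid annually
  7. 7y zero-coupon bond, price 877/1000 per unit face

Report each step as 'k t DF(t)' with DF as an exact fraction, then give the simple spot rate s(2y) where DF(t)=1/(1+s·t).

step 1 [1y] zero: DF = P = 9911/10000 ≈ 0.991100
step 2 [2y] bond c/1=1/25: DF=(257431/250000 − 1/25·(0.991100))/(1+1/25) = 119/125 ≈ 0.952000
step 3 [3y] zero: DF = P = 4749/5000 ≈ 0.949800
step 4 [4y] swap r/1=835/38094: DF=(1 − 835/38094·(0.991100+0.952000+0.949800))/(1+835/38094) = 1833/2000 ≈ 0.916500
step 5 [5y] zero: DF = P = 113/125 ≈ 0.904000
step 6 [6y] swap r/1=1109/56025: DF=(1 − 1109/56025·(0.991100+0.952000+0.949800+0.916500+0.904000))/(1+1109/56025) = 8891/10000 ≈ 0.889100
step 7 [7y] zero: DF = P = 877/1000 ≈ 0.877000

1 1 9911/10000
2 2 119/125
3 3 4749/5000
4 4 1833/2000
5 5 113/125
6 6 8891/10000
7 7 877/1000
s(2y) = (1/(119/125) − 1)/(2) = 3/119 ≈ 2.5210%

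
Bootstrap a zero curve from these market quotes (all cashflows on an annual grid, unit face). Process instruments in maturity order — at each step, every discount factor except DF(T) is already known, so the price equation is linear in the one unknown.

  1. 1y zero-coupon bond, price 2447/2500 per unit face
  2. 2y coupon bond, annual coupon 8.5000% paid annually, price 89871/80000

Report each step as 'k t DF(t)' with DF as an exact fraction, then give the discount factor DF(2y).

1 1 2447/2500
2 2 9587/10000
DF(2y) = 9587/10000 ≈ 0.958700

step 1 [1y] zero: DF = P = 2447/2500 ≈ 0.978800
step 2 [2y] bond c/1=17/200: DF=(89871/80000 − 17/200·(0.978800))/(1+17/200) = 9587/10000 ≈ 0.958700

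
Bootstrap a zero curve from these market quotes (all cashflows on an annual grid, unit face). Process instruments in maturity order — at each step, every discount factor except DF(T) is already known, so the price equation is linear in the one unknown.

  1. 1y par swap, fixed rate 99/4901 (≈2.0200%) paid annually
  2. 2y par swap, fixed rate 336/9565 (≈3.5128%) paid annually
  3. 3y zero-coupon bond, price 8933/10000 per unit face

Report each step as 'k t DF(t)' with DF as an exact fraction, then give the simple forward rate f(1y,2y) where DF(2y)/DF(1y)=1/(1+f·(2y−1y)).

step 1 [1y] swap r/1=99/4901: DF=(1 − 99/4901·(0))/(1+99/4901) = 4901/5000 ≈ 0.980200
step 2 [2y] swap r/1=336/9565: DF=(1 − 336/9565·(0.980200))/(1+336/9565) = 583/625 ≈ 0.932800
step 3 [3y] zero: DF = P = 8933/10000 ≈ 0.893300

1 1 4901/5000
2 2 583/625
3 3 8933/10000
f(1y,2y) = ((4901/5000)/(583/625) − 1)/(1) = 237/4664 ≈ 5.0815%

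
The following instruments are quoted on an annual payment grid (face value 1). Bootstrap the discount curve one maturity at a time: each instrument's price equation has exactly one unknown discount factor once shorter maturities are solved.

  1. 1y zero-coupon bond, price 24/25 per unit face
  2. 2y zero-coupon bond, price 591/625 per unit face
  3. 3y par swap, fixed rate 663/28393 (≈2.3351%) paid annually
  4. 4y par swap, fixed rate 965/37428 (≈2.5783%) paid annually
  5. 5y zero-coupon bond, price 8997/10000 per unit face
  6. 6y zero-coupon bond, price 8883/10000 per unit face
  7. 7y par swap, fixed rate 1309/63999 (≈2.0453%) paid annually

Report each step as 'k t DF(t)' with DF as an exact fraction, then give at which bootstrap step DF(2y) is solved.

step 1 [1y] zero: DF = P = 24/25 ≈ 0.960000
step 2 [2y] zero: DF = P = 591/625 ≈ 0.945600
step 3 [3y] swap r/1=663/28393: DF=(1 − 663/28393·(0.960000+0.945600))/(1+663/28393) = 9337/10000 ≈ 0.933700
step 4 [4y] swap r/1=965/37428: DF=(1 − 965/37428·(0.960000+0.945600+0.933700))/(1+965/37428) = 1807/2000 ≈ 0.903500
step 5 [5y] zero: DF = P = 8997/10000 ≈ 0.899700
step 6 [6y] zero: DF = P = 8883/10000 ≈ 0.888300
step 7 [7y] swap r/1=1309/63999: DF=(1 − 1309/63999·(0.960000+0.945600+0.933700+0.903500+0.899700+0.888300))/(1+1309/63999) = 8691/10000 ≈ 0.869100

1 1 24/25
2 2 591/625
3 3 9337/10000
4 4 1807/2000
5 5 8997/10000
6 6 8883/10000
7 7 8691/10000
DF(2y) is solved at step 2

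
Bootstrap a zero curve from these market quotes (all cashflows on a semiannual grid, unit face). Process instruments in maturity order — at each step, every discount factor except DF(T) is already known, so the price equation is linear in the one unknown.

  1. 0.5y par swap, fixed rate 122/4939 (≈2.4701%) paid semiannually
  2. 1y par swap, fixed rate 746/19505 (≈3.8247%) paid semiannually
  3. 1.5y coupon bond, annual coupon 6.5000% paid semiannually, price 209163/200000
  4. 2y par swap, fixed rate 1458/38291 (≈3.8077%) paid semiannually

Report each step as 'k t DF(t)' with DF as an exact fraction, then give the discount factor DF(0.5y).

1 1/2 4939/5000
2 1 9627/10000
3 3/2 1903/2000
4 2 9271/10000
DF(0.5y) = 4939/5000 ≈ 0.987800

step 1 [0.5y] swap r/2=61/4939: DF=(1 − 61/4939·(0))/(1+61/4939) = 4939/5000 ≈ 0.987800
step 2 [1y] swap r/2=373/19505: DF=(1 − 373/19505·(0.987800))/(1+373/19505) = 9627/10000 ≈ 0.962700
step 3 [1.5y] bond c/2=13/400: DF=(209163/200000 − 13/400·(0.987800+0.962700))/(1+13/400) = 1903/2000 ≈ 0.951500
step 4 [2y] swap r/2=729/38291: DF=(1 − 729/38291·(0.987800+0.962700+0.951500))/(1+729/38291) = 9271/10000 ≈ 0.927100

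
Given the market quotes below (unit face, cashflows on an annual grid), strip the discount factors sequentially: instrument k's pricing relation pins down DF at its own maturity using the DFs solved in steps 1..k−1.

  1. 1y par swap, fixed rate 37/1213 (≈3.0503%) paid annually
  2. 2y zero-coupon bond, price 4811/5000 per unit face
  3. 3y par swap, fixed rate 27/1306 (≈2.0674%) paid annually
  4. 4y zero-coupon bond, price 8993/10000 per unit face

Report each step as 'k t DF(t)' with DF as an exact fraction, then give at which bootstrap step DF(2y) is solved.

step 1 [1y] swap r/1=37/1213: DF=(1 − 37/1213·(0))/(1+37/1213) = 1213/1250 ≈ 0.970400
step 2 [2y] zero: DF = P = 4811/5000 ≈ 0.962200
step 3 [3y] swap r/1=27/1306: DF=(1 − 27/1306·(0.970400+0.962200))/(1+27/1306) = 4703/5000 ≈ 0.940600
step 4 [4y] zero: DF = P = 8993/10000 ≈ 0.899300

1 1 1213/1250
2 2 4811/5000
3 3 4703/5000
4 4 8993/10000
DF(2y) is solved at step 2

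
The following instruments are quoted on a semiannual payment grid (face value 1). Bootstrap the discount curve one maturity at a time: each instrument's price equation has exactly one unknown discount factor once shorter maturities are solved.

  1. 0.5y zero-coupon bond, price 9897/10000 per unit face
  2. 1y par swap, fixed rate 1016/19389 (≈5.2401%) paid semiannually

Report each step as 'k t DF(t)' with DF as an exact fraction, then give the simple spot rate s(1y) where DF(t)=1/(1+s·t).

step 1 [0.5y] zero: DF = P = 9897/10000 ≈ 0.989700
step 2 [1y] swap r/2=508/19389: DF=(1 − 508/19389·(0.989700))/(1+508/19389) = 2373/2500 ≈ 0.949200

1 1/2 9897/10000
2 1 2373/2500
s(1y) = (1/(2373/2500) − 1)/(1) = 127/2373 ≈ 5.3519%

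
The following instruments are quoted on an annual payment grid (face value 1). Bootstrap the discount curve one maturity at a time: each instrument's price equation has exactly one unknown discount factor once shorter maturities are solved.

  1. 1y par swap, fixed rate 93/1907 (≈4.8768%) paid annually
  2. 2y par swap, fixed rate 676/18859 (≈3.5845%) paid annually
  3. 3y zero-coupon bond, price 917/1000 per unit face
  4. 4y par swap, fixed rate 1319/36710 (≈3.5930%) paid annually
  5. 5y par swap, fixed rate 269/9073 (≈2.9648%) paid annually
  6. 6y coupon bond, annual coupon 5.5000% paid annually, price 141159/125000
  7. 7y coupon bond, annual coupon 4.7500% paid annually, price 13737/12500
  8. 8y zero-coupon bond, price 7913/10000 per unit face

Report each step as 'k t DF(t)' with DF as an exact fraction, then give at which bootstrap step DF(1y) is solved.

1 1 1907/2000
2 2 2331/2500
3 3 917/1000
4 4 8681/10000
5 5 1731/2000
6 6 8339/10000
7 7 1007/1250
8 8 7913/10000
DF(1y) is solved at step 1

step 1 [1y] swap r/1=93/1907: DF=(1 − 93/1907·(0))/(1+93/1907) = 1907/2000 ≈ 0.953500
step 2 [2y] swap r/1=676/18859: DF=(1 − 676/18859·(0.953500))/(1+676/18859) = 2331/2500 ≈ 0.932400
step 3 [3y] zero: DF = P = 917/1000 ≈ 0.917000
step 4 [4y] swap r/1=1319/36710: DF=(1 − 1319/36710·(0.953500+0.932400+0.917000))/(1+1319/36710) = 8681/10000 ≈ 0.868100
step 5 [5y] swap r/1=269/9073: DF=(1 − 269/9073·(0.953500+0.932400+0.917000+0.868100))/(1+269/9073) = 1731/2000 ≈ 0.865500
step 6 [6y] bond c/1=11/200: DF=(141159/125000 − 11/200·(0.953500+0.932400+0.917000+0.868100+0.865500))/(1+11/200) = 8339/10000 ≈ 0.833900
step 7 [7y] bond c/1=19/400: DF=(13737/12500 − 19/400·(0.953500+0.932400+0.917000+0.868100+0.865500+0.833900))/(1+19/400) = 1007/1250 ≈ 0.805600
step 8 [8y] zero: DF = P = 7913/10000 ≈ 0.791300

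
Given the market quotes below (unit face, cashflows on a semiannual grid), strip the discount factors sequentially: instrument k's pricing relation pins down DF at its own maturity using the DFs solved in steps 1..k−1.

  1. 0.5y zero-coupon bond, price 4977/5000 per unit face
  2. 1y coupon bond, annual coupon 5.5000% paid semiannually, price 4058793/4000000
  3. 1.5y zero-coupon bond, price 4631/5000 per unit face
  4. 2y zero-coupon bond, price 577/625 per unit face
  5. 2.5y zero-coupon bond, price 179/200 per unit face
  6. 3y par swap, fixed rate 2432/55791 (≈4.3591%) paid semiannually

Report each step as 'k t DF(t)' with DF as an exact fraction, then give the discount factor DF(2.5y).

1 1/2 4977/5000
2 1 9609/10000
3 3/2 4631/5000
4 2 577/625
5 5/2 179/200
6 3 549/625
DF(2.5y) = 179/200 ≈ 0.895000

step 1 [0.5y] zero: DF = P = 4977/5000 ≈ 0.995400
step 2 [1y] bond c/2=11/400: DF=(4058793/4000000 − 11/400·(0.995400))/(1+11/400) = 9609/10000 ≈ 0.960900
step 3 [1.5y] zero: DF = P = 4631/5000 ≈ 0.926200
step 4 [2y] zero: DF = P = 577/625 ≈ 0.923200
step 5 [2.5y] zero: DF = P = 179/200 ≈ 0.895000
step 6 [3y] swap r/2=1216/55791: DF=(1 − 1216/55791·(0.995400+0.960900+0.926200+0.923200+0.895000))/(1+1216/55791) = 549/625 ≈ 0.878400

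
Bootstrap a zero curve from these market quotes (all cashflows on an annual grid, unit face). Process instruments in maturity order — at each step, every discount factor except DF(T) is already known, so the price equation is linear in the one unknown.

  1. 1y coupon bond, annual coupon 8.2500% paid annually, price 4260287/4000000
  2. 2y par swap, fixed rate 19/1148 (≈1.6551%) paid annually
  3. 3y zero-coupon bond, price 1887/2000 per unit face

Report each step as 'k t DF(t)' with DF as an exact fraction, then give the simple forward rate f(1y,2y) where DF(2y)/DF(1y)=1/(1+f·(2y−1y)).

step 1 [1y] bond c/1=33/400: DF=(4260287/4000000 − 33/400·(0))/(1+33/400) = 9839/10000 ≈ 0.983900
step 2 [2y] swap r/1=19/1148: DF=(1 − 19/1148·(0.983900))/(1+19/1148) = 9677/10000 ≈ 0.967700
step 3 [3y] zero: DF = P = 1887/2000 ≈ 0.943500

1 1 9839/10000
2 2 9677/10000
3 3 1887/2000
f(1y,2y) = ((9839/10000)/(9677/10000) − 1)/(1) = 162/9677 ≈ 1.6741%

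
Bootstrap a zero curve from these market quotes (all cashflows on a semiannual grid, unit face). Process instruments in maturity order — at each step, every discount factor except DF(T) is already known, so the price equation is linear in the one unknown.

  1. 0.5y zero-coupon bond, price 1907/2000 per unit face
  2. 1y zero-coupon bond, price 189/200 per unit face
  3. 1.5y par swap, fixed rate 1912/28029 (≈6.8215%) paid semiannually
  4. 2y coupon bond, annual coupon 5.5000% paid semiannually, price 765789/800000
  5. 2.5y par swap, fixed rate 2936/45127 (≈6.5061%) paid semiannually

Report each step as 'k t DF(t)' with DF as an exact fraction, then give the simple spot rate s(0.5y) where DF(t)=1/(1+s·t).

1 1/2 1907/2000
2 1 189/200
3 3/2 2261/2500
4 2 4283/5000
5 5/2 2133/2500
s(0.5y) = (1/(1907/2000) − 1)/(1/2) = 186/1907 ≈ 9.7535%

step 1 [0.5y] zero: DF = P = 1907/2000 ≈ 0.953500
step 2 [1y] zero: DF = P = 189/200 ≈ 0.945000
step 3 [1.5y] swap r/2=956/28029: DF=(1 − 956/28029·(0.953500+0.945000))/(1+956/28029) = 2261/2500 ≈ 0.904400
step 4 [2y] bond c/2=11/400: DF=(765789/800000 − 11/400·(0.953500+0.945000+0.904400))/(1+11/400) = 4283/5000 ≈ 0.856600
step 5 [2.5y] swap r/2=1468/45127: DF=(1 − 1468/45127·(0.953500+0.945000+0.904400+0.856600))/(1+1468/45127) = 2133/2500 ≈ 0.853200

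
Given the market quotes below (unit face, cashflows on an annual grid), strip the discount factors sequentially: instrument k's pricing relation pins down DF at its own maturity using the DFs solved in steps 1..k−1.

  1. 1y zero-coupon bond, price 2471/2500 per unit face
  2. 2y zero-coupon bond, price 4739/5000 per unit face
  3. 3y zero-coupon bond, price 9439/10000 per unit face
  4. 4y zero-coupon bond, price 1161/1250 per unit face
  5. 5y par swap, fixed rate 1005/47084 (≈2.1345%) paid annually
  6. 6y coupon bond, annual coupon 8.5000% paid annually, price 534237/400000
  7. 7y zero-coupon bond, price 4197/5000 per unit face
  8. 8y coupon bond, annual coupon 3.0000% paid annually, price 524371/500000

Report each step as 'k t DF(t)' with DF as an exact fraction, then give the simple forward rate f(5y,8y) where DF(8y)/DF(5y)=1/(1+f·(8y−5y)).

step 1 [1y] zero: DF = P = 2471/2500 ≈ 0.988400
step 2 [2y] zero: DF = P = 4739/5000 ≈ 0.947800
step 3 [3y] zero: DF = P = 9439/10000 ≈ 0.943900
step 4 [4y] zero: DF = P = 1161/1250 ≈ 0.928800
step 5 [5y] swap r/1=1005/47084: DF=(1 − 1005/47084·(0.988400+0.947800+0.943900+0.928800))/(1+1005/47084) = 1799/2000 ≈ 0.899500
step 6 [6y] bond c/1=17/200: DF=(534237/400000 − 17/200·(0.988400+0.947800+0.943900+0.928800+0.899500))/(1+17/200) = 8621/10000 ≈ 0.862100
step 7 [7y] zero: DF = P = 4197/5000 ≈ 0.839400
step 8 [8y] bond c/1=3/100: DF=(524371/500000 − 3/100·(0.988400+0.947800+0.943900+0.928800+0.899500+0.862100+0.839400))/(1+3/100) = 1663/2000 ≈ 0.831500

1 1 2471/2500
2 2 4739/5000
3 3 9439/10000
4 4 1161/1250
5 5 1799/2000
6 6 8621/10000
7 7 4197/5000
8 8 1663/2000
f(5y,8y) = ((1799/2000)/(1663/2000) − 1)/(3) = 136/4989 ≈ 2.7260%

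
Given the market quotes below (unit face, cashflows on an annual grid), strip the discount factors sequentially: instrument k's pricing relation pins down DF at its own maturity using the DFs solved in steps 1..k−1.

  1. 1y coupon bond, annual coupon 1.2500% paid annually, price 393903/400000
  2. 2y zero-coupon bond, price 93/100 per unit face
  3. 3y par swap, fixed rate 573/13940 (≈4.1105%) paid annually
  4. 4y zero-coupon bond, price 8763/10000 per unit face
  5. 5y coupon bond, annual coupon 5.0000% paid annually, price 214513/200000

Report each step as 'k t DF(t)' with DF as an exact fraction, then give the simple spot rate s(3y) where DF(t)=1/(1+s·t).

1 1 4863/5000
2 2 93/100
3 3 4427/5000
4 4 8763/10000
5 5 847/1000
s(3y) = (1/(4427/5000) − 1)/(3) = 191/4427 ≈ 4.3144%

step 1 [1y] bond c/1=1/80: DF=(393903/400000 − 1/80·(0))/(1+1/80) = 4863/5000 ≈ 0.972600
step 2 [2y] zero: DF = P = 93/100 ≈ 0.930000
step 3 [3y] swap r/1=573/13940: DF=(1 − 573/13940·(0.972600+0.930000))/(1+573/13940) = 4427/5000 ≈ 0.885400
step 4 [4y] zero: DF = P = 8763/10000 ≈ 0.876300
step 5 [5y] bond c/1=1/20: DF=(214513/200000 − 1/20·(0.972600+0.930000+0.885400+0.876300))/(1+1/20) = 847/1000 ≈ 0.847000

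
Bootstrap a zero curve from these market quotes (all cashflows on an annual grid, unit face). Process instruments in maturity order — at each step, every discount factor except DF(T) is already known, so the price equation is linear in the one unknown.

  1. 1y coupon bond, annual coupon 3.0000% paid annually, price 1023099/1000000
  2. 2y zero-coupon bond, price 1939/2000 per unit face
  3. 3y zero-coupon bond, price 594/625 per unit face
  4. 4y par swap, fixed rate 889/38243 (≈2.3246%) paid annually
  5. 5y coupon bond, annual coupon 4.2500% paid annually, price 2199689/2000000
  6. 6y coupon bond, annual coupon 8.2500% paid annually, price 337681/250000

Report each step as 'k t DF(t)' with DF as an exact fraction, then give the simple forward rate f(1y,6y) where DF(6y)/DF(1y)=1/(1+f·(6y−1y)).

1 1 9933/10000
2 2 1939/2000
3 3 594/625
4 4 9111/10000
5 5 8991/10000
6 6 4439/5000
f(1y,6y) = ((9933/10000)/(4439/5000) − 1)/(5) = 211/8878 ≈ 2.3767%

step 1 [1y] bond c/1=3/100: DF=(1023099/1000000 − 3/100·(0))/(1+3/100) = 9933/10000 ≈ 0.993300
step 2 [2y] zero: DF = P = 1939/2000 ≈ 0.969500
step 3 [3y] zero: DF = P = 594/625 ≈ 0.950400
step 4 [4y] swap r/1=889/38243: DF=(1 − 889/38243·(0.993300+0.969500+0.950400))/(1+889/38243) = 9111/10000 ≈ 0.911100
step 5 [5y] bond c/1=17/400: DF=(2199689/2000000 − 17/400·(0.993300+0.969500+0.950400+0.911100))/(1+17/400) = 8991/10000 ≈ 0.899100
step 6 [6y] bond c/1=33/400: DF=(337681/250000 − 33/400·(0.993300+0.969500+0.950400+0.911100+0.899100))/(1+33/400) = 4439/5000 ≈ 0.887800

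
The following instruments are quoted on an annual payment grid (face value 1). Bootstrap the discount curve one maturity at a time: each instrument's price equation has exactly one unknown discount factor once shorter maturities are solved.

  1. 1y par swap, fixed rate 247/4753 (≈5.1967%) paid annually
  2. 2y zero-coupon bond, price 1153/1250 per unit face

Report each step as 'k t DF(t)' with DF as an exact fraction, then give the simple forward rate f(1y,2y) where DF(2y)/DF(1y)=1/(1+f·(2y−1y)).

step 1 [1y] swap r/1=247/4753: DF=(1 − 247/4753·(0))/(1+247/4753) = 4753/5000 ≈ 0.950600
step 2 [2y] zero: DF = P = 1153/1250 ≈ 0.922400

1 1 4753/5000
2 2 1153/1250
f(1y,2y) = ((4753/5000)/(1153/1250) − 1)/(1) = 141/4612 ≈ 3.0572%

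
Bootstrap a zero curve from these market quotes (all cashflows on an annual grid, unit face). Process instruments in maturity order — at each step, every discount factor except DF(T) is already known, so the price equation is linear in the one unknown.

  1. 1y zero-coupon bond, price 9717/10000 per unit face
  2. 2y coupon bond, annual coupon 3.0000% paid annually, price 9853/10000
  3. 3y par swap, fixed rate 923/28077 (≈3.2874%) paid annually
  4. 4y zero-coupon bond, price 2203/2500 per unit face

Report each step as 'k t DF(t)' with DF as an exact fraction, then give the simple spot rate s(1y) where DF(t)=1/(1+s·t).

1 1 9717/10000
2 2 9283/10000
3 3 9077/10000
4 4 2203/2500
s(1y) = (1/(9717/10000) − 1)/(1) = 283/9717 ≈ 2.9124%

step 1 [1y] zero: DF = P = 9717/10000 ≈ 0.971700
step 2 [2y] bond c/1=3/100: DF=(9853/10000 − 3/100·(0.971700))/(1+3/100) = 9283/10000 ≈ 0.928300
step 3 [3y] swap r/1=923/28077: DF=(1 − 923/28077·(0.971700+0.928300))/(1+923/28077) = 9077/10000 ≈ 0.907700
step 4 [4y] zero: DF = P = 2203/2500 ≈ 0.881200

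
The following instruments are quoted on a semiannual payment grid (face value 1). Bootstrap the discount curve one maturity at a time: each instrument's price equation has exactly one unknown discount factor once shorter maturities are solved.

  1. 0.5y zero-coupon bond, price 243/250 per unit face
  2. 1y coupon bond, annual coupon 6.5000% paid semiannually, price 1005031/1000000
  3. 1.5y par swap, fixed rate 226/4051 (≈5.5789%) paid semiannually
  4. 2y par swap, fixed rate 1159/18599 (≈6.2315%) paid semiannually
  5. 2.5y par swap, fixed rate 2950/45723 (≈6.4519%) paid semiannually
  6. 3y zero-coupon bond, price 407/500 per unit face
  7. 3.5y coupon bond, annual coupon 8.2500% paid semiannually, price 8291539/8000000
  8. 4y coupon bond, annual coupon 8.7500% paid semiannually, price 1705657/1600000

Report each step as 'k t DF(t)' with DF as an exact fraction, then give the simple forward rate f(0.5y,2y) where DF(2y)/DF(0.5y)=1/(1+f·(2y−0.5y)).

step 1 [0.5y] zero: DF = P = 243/250 ≈ 0.972000
step 2 [1y] bond c/2=13/400: DF=(1005031/1000000 − 13/400·(0.972000))/(1+13/400) = 2357/2500 ≈ 0.942800
step 3 [1.5y] swap r/2=113/4051: DF=(1 − 113/4051·(0.972000+0.942800))/(1+113/4051) = 9209/10000 ≈ 0.920900
step 4 [2y] swap r/2=1159/37198: DF=(1 − 1159/37198·(0.972000+0.942800+0.920900))/(1+1159/37198) = 8841/10000 ≈ 0.884100
step 5 [2.5y] swap r/2=1475/45723: DF=(1 − 1475/45723·(0.972000+0.942800+0.920900+0.884100))/(1+1475/45723) = 341/400 ≈ 0.852500
step 6 [3y] zero: DF = P = 407/500 ≈ 0.814000
step 7 [3.5y] bond c/2=33/800: DF=(8291539/8000000 − 33/800·(0.972000+0.942800+0.920900+0.884100+0.852500+0.814000))/(1+33/800) = 391/500 ≈ 0.782000
step 8 [4y] bond c/2=7/160: DF=(1705657/1600000 − 7/160·(0.972000+0.942800+0.920900+0.884100+0.852500+0.814000+0.782000))/(1+7/160) = 1907/2500 ≈ 0.762800

1 1/2 243/250
2 1 2357/2500
3 3/2 9209/10000
4 2 8841/10000
5 5/2 341/400
6 3 407/500
7 7/2 391/500
8 4 1907/2500
f(0.5y,2y) = ((243/250)/(8841/10000) − 1)/(3/2) = 586/8841 ≈ 6.6282%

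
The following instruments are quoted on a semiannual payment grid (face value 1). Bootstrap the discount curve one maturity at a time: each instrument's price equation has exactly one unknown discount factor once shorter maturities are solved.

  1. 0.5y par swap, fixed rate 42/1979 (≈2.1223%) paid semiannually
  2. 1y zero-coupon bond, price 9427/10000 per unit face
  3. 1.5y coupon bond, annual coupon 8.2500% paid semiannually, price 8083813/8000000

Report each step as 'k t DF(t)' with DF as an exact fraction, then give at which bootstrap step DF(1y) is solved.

1 1/2 1979/2000
2 1 9427/10000
3 3/2 8939/10000
DF(1y) is solved at step 2

step 1 [0.5y] swap r/2=21/1979: DF=(1 − 21/1979·(0))/(1+21/1979) = 1979/2000 ≈ 0.989500
step 2 [1y] zero: DF = P = 9427/10000 ≈ 0.942700
step 3 [1.5y] bond c/2=33/800: DF=(8083813/8000000 − 33/800·(0.989500+0.942700))/(1+33/800) = 8939/10000 ≈ 0.893900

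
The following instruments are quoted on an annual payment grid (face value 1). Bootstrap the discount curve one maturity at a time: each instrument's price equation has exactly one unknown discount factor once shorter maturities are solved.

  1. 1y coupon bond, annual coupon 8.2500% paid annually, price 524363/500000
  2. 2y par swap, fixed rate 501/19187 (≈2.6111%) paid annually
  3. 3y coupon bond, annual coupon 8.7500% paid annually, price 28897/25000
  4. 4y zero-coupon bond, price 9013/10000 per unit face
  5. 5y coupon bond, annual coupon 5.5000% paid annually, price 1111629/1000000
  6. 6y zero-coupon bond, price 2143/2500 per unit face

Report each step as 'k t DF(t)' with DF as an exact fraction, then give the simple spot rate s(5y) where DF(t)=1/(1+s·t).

step 1 [1y] bond c/1=33/400: DF=(524363/500000 − 33/400·(0))/(1+33/400) = 1211/1250 ≈ 0.968800
step 2 [2y] swap r/1=501/19187: DF=(1 − 501/19187·(0.968800))/(1+501/19187) = 9499/10000 ≈ 0.949900
step 3 [3y] bond c/1=7/80: DF=(28897/25000 − 7/80·(0.968800+0.949900))/(1+7/80) = 1817/2000 ≈ 0.908500
step 4 [4y] zero: DF = P = 9013/10000 ≈ 0.901300
step 5 [5y] bond c/1=11/200: DF=(1111629/1000000 − 11/200·(0.968800+0.949900+0.908500+0.901300))/(1+11/200) = 8593/10000 ≈ 0.859300
step 6 [6y] zero: DF = P = 2143/2500 ≈ 0.857200

1 1 1211/1250
2 2 9499/10000
3 3 1817/2000
4 4 9013/10000
5 5 8593/10000
6 6 2143/2500
s(5y) = (1/(8593/10000) − 1)/(5) = 1407/42965 ≈ 3.2748%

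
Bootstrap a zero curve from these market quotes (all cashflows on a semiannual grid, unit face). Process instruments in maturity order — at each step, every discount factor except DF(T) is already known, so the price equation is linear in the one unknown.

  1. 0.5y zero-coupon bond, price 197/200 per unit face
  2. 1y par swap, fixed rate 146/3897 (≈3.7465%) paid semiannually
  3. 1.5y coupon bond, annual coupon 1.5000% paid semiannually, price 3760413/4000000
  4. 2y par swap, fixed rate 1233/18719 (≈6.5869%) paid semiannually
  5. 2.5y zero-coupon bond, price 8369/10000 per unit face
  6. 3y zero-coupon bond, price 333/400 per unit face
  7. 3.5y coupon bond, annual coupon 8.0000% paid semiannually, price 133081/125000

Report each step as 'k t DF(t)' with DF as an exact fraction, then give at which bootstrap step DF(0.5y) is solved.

1 1/2 197/200
2 1 1927/2000
3 3/2 4593/5000
4 2 8767/10000
5 5/2 8369/10000
6 3 333/400
7 7/2 1631/2000
DF(0.5y) is solved at step 1

step 1 [0.5y] zero: DF = P = 197/200 ≈ 0.985000
step 2 [1y] swap r/2=73/3897: DF=(1 − 73/3897·(0.985000))/(1+73/3897) = 1927/2000 ≈ 0.963500
step 3 [1.5y] bond c/2=3/400: DF=(3760413/4000000 − 3/400·(0.985000+0.963500))/(1+3/400) = 4593/5000 ≈ 0.918600
step 4 [2y] swap r/2=1233/37438: DF=(1 − 1233/37438·(0.985000+0.963500+0.918600))/(1+1233/37438) = 8767/10000 ≈ 0.876700
step 5 [2.5y] zero: DF = P = 8369/10000 ≈ 0.836900
step 6 [3y] zero: DF = P = 333/400 ≈ 0.832500
step 7 [3.5y] bond c/2=1/25: DF=(133081/125000 − 1/25·(0.985000+0.963500+0.918600+0.876700+0.836900+0.832500))/(1+1/25) = 1631/2000 ≈ 0.815500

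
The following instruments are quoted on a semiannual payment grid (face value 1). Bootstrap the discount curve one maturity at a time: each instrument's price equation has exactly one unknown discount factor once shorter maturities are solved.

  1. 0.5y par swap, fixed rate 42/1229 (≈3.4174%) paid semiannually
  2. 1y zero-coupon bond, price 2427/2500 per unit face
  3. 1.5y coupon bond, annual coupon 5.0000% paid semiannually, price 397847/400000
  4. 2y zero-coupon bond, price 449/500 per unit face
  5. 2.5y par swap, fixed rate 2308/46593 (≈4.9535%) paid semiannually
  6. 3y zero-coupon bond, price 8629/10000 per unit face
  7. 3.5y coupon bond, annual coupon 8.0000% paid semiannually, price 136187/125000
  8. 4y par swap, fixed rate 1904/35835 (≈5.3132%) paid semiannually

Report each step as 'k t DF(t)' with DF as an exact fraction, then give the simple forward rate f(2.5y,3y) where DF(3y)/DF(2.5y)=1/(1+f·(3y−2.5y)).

1 1/2 1229/1250
2 1 2427/2500
3 3/2 9227/10000
4 2 449/500
5 5/2 4423/5000
6 3 8629/10000
7 7/2 522/625
8 4 506/625
f(2.5y,3y) = ((4423/5000)/(8629/10000) − 1)/(1/2) = 434/8629 ≈ 5.0296%

step 1 [0.5y] swap r/2=21/1229: DF=(1 − 21/1229·(0))/(1+21/1229) = 1229/1250 ≈ 0.983200
step 2 [1y] zero: DF = P = 2427/2500 ≈ 0.970800
step 3 [1.5y] bond c/2=1/40: DF=(397847/400000 − 1/40·(0.983200+0.970800))/(1+1/40) = 9227/10000 ≈ 0.922700
step 4 [2y] zero: DF = P = 449/500 ≈ 0.898000
step 5 [2.5y] swap r/2=1154/46593: DF=(1 − 1154/46593·(0.983200+0.970800+0.922700+0.898000))/(1+1154/46593) = 4423/5000 ≈ 0.884600
step 6 [3y] zero: DF = P = 8629/10000 ≈ 0.862900
step 7 [3.5y] bond c/2=1/25: DF=(136187/125000 − 1/25·(0.983200+0.970800+0.922700+0.898000+0.884600+0.862900))/(1+1/25) = 522/625 ≈ 0.835200
step 8 [4y] swap r/2=952/35835: DF=(1 − 952/35835·(0.983200+0.970800+0.922700+0.898000+0.884600+0.862900+0.835200))/(1+952/35835) = 506/625 ≈ 0.809600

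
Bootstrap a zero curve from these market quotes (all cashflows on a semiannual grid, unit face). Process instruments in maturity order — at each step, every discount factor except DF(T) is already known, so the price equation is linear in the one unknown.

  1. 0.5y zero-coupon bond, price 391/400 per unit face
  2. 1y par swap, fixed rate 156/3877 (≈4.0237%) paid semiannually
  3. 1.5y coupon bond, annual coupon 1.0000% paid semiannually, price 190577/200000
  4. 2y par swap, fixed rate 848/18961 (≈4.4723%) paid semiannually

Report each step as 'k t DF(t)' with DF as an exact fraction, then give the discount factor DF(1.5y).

1 1/2 391/400
2 1 961/1000
3 3/2 1877/2000
4 2 572/625
DF(1.5y) = 1877/2000 ≈ 0.938500

step 1 [0.5y] zero: DF = P = 391/400 ≈ 0.977500
step 2 [1y] swap r/2=78/3877: DF=(1 − 78/3877·(0.977500))/(1+78/3877) = 961/1000 ≈ 0.961000
step 3 [1.5y] bond c/2=1/200: DF=(190577/200000 − 1/200·(0.977500+0.961000))/(1+1/200) = 1877/2000 ≈ 0.938500
step 4 [2y] swap r/2=424/18961: DF=(1 − 424/18961·(0.977500+0.961000+0.938500))/(1+424/18961) = 572/625 ≈ 0.915200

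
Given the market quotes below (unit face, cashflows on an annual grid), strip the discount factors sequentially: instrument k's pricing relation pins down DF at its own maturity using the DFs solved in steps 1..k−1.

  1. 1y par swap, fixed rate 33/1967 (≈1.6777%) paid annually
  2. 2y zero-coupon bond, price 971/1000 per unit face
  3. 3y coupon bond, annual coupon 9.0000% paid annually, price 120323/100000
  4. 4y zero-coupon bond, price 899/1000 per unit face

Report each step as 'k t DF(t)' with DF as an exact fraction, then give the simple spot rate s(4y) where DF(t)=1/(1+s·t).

1 1 1967/2000
2 2 971/1000
3 3 377/400
4 4 899/1000
s(4y) = (1/(899/1000) − 1)/(4) = 101/3596 ≈ 2.8087%

step 1 [1y] swap r/1=33/1967: DF=(1 − 33/1967·(0))/(1+33/1967) = 1967/2000 ≈ 0.983500
step 2 [2y] zero: DF = P = 971/1000 ≈ 0.971000
step 3 [3y] bond c/1=9/100: DF=(120323/100000 − 9/100·(0.983500+0.971000))/(1+9/100) = 377/400 ≈ 0.942500
step 4 [4y] zero: DF = P = 899/1000 ≈ 0.899000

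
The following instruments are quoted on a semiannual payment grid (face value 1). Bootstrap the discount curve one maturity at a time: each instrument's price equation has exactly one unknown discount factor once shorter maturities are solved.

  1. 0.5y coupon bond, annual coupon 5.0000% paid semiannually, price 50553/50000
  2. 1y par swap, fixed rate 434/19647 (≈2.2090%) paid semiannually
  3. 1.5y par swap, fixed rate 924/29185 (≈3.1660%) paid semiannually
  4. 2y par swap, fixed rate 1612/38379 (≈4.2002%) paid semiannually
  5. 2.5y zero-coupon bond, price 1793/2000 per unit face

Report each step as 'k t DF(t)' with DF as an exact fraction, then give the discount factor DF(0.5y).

1 1/2 1233/1250
2 1 9783/10000
3 3/2 4769/5000
4 2 4597/5000
5 5/2 1793/2000
DF(0.5y) = 1233/1250 ≈ 0.986400

step 1 [0.5y] bond c/2=1/40: DF=(50553/50000 − 1/40·(0))/(1+1/40) = 1233/1250 ≈ 0.986400
step 2 [1y] swap r/2=217/19647: DF=(1 − 217/19647·(0.986400))/(1+217/19647) = 9783/10000 ≈ 0.978300
step 3 [1.5y] swap r/2=462/29185: DF=(1 − 462/29185·(0.986400+0.978300))/(1+462/29185) = 4769/5000 ≈ 0.953800
step 4 [2y] swap r/2=806/38379: DF=(1 − 806/38379·(0.986400+0.978300+0.953800))/(1+806/38379) = 4597/5000 ≈ 0.919400
step 5 [2.5y] zero: DF = P = 1793/2000 ≈ 0.896500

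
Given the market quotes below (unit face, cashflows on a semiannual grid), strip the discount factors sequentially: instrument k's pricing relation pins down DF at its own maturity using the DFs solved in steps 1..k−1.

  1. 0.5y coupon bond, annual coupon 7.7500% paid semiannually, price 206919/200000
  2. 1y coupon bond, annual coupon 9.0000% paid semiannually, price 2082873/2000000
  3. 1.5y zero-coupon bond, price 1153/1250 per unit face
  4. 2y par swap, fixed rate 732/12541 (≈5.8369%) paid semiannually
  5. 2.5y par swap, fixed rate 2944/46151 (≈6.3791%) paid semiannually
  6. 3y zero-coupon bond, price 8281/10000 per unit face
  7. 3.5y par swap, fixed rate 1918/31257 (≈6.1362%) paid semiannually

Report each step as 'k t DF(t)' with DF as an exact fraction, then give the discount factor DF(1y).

1 1/2 249/250
2 1 9537/10000
3 3/2 1153/1250
4 2 4451/5000
5 5/2 533/625
6 3 8281/10000
7 7/2 4041/5000
DF(1y) = 9537/10000 ≈ 0.953700

step 1 [0.5y] bond c/2=31/800: DF=(206919/200000 − 31/800·(0))/(1+31/800) = 249/250 ≈ 0.996000
step 2 [1y] bond c/2=9/200: DF=(2082873/2000000 − 9/200·(0.996000))/(1+9/200) = 9537/10000 ≈ 0.953700
step 3 [1.5y] zero: DF = P = 1153/1250 ≈ 0.922400
step 4 [2y] swap r/2=366/12541: DF=(1 − 366/12541·(0.996000+0.953700+0.922400))/(1+366/12541) = 4451/5000 ≈ 0.890200
step 5 [2.5y] swap r/2=1472/46151: DF=(1 − 1472/46151·(0.996000+0.953700+0.922400+0.890200))/(1+1472/46151) = 533/625 ≈ 0.852800
step 6 [3y] zero: DF = P = 8281/10000 ≈ 0.828100
step 7 [3.5y] swap r/2=959/31257: DF=(1 − 959/31257·(0.996000+0.953700+0.922400+0.890200+0.852800+0.828100))/(1+959/31257) = 4041/5000 ≈ 0.808200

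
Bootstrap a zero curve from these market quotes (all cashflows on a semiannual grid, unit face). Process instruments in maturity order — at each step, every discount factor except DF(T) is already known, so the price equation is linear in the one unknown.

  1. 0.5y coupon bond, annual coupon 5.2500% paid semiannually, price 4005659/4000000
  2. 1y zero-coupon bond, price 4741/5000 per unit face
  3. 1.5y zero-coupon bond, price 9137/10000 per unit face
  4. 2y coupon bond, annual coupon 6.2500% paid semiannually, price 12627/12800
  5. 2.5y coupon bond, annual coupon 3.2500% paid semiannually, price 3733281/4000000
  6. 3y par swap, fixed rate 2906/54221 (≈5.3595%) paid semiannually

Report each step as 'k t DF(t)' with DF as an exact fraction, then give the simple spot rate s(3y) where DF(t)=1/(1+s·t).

1 1/2 4879/5000
2 1 4741/5000
3 3/2 9137/10000
4 2 4353/5000
5 5/2 8591/10000
6 3 8547/10000
s(3y) = (1/(8547/10000) − 1)/(3) = 1453/25641 ≈ 5.6667%

step 1 [0.5y] bond c/2=21/800: DF=(4005659/4000000 − 21/800·(0))/(1+21/800) = 4879/5000 ≈ 0.975800
step 2 [1y] zero: DF = P = 4741/5000 ≈ 0.948200
step 3 [1.5y] zero: DF = P = 9137/10000 ≈ 0.913700
step 4 [2y] bond c/2=1/32: DF=(12627/12800 − 1/32·(0.975800+0.948200+0.913700))/(1+1/32) = 4353/5000 ≈ 0.870600
step 5 [2.5y] bond c/2=13/800: DF=(3733281/4000000 − 13/800·(0.975800+0.948200+0.913700+0.870600))/(1+13/800) = 8591/10000 ≈ 0.859100
step 6 [3y] swap r/2=1453/54221: DF=(1 − 1453/54221·(0.975800+0.948200+0.913700+0.870600+0.859100))/(1+1453/54221) = 8547/10000 ≈ 0.854700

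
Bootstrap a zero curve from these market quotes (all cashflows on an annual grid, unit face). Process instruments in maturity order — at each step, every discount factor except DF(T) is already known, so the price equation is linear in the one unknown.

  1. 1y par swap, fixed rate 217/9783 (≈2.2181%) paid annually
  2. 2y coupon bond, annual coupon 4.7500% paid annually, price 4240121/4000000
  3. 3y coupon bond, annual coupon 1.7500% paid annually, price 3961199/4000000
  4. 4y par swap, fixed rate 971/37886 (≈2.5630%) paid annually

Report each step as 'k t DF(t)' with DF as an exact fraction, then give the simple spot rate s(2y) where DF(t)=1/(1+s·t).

step 1 [1y] swap r/1=217/9783: DF=(1 − 217/9783·(0))/(1+217/9783) = 9783/10000 ≈ 0.978300
step 2 [2y] bond c/1=19/400: DF=(4240121/4000000 − 19/400·(0.978300))/(1+19/400) = 2419/2500 ≈ 0.967600
step 3 [3y] bond c/1=7/400: DF=(3961199/4000000 − 7/400·(0.978300+0.967600))/(1+7/400) = 4699/5000 ≈ 0.939800
step 4 [4y] swap r/1=971/37886: DF=(1 − 971/37886·(0.978300+0.967600+0.939800))/(1+971/37886) = 9029/10000 ≈ 0.902900

1 1 9783/10000
2 2 2419/2500
3 3 4699/5000
4 4 9029/10000
s(2y) = (1/(2419/2500) − 1)/(2) = 81/4838 ≈ 1.6742%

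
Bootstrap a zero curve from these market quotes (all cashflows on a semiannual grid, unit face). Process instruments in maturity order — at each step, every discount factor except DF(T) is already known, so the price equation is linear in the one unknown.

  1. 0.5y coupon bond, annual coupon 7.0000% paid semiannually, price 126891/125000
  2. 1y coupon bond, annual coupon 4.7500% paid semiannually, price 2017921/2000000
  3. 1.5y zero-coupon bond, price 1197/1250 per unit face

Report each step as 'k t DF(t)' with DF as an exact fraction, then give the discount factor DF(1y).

1 1/2 613/625
2 1 2407/2500
3 3/2 1197/1250
DF(1y) = 2407/2500 ≈ 0.962800

step 1 [0.5y] bond c/2=7/200: DF=(126891/125000 − 7/200·(0))/(1+7/200) = 613/625 ≈ 0.980800
step 2 [1y] bond c/2=19/800: DF=(2017921/2000000 − 19/800·(0.980800))/(1+19/800) = 2407/2500 ≈ 0.962800
step 3 [1.5y] zero: DF = P = 1197/1250 ≈ 0.957600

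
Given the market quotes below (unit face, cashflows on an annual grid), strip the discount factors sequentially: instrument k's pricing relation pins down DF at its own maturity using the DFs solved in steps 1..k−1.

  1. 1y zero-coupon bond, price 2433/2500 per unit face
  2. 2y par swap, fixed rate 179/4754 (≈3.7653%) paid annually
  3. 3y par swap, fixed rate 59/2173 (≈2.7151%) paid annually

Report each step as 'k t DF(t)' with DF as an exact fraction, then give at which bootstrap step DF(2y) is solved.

step 1 [1y] zero: DF = P = 2433/2500 ≈ 0.973200
step 2 [2y] swap r/1=179/4754: DF=(1 − 179/4754·(0.973200))/(1+179/4754) = 2321/2500 ≈ 0.928400
step 3 [3y] swap r/1=59/2173: DF=(1 − 59/2173·(0.973200+0.928400))/(1+59/2173) = 9233/10000 ≈ 0.923300

1 1 2433/2500
2 2 2321/2500
3 3 9233/10000
DF(2y) is solved at step 2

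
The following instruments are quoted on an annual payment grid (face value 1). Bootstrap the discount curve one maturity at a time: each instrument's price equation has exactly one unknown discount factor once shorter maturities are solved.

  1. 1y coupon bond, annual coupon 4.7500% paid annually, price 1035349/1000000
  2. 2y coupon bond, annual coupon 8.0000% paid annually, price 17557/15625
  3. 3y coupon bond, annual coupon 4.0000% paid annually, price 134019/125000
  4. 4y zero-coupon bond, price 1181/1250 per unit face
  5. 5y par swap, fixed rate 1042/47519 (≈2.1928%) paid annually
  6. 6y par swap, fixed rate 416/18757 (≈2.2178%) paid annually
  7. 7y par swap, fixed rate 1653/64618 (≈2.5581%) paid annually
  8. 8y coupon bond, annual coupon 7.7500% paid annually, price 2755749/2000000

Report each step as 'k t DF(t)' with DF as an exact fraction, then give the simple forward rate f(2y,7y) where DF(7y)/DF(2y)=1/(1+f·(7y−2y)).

1 1 2471/2500
2 2 1209/1250
3 3 9557/10000
4 4 1181/1250
5 5 4479/5000
6 6 547/625
7 7 8347/10000
8 8 407/500
f(2y,7y) = ((1209/1250)/(8347/10000) − 1)/(5) = 265/8347 ≈ 3.1748%

step 1 [1y] bond c/1=19/400: DF=(1035349/1000000 − 19/400·(0))/(1+19/400) = 2471/2500 ≈ 0.988400
step 2 [2y] bond c/1=2/25: DF=(17557/15625 − 2/25·(0.988400))/(1+2/25) = 1209/1250 ≈ 0.967200
step 3 [3y] bond c/1=1/25: DF=(134019/125000 − 1/25·(0.988400+0.967200))/(1+1/25) = 9557/10000 ≈ 0.955700
step 4 [4y] zero: DF = P = 1181/1250 ≈ 0.944800
step 5 [5y] swap r/1=1042/47519: DF=(1 − 1042/47519·(0.988400+0.967200+0.955700+0.944800))/(1+1042/47519) = 4479/5000 ≈ 0.895800
step 6 [6y] swap r/1=416/18757: DF=(1 − 416/18757·(0.988400+0.967200+0.955700+0.944800+0.895800))/(1+416/18757) = 547/625 ≈ 0.875200
step 7 [7y] swap r/1=1653/64618: DF=(1 − 1653/64618·(0.988400+0.967200+0.955700+0.944800+0.895800+0.875200))/(1+1653/64618) = 8347/10000 ≈ 0.834700
step 8 [8y] bond c/1=31/400: DF=(2755749/2000000 − 31/400·(0.988400+0.967200+0.955700+0.944800+0.895800+0.875200+0.834700))/(1+31/400) = 407/500 ≈ 0.814000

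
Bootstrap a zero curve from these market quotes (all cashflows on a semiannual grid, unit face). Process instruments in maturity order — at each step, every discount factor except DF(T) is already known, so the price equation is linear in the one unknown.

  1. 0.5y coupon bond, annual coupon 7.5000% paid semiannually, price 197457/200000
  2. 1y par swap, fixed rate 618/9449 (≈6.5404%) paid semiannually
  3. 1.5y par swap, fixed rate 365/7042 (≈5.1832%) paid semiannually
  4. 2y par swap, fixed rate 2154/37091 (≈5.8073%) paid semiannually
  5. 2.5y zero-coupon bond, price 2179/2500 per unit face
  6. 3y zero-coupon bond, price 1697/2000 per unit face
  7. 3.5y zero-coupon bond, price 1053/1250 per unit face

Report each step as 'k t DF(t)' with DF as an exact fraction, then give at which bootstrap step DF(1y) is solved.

step 1 [0.5y] bond c/2=3/80: DF=(197457/200000 − 3/80·(0))/(1+3/80) = 2379/2500 ≈ 0.951600
step 2 [1y] swap r/2=309/9449: DF=(1 − 309/9449·(0.951600))/(1+309/9449) = 4691/5000 ≈ 0.938200
step 3 [1.5y] swap r/2=365/14084: DF=(1 − 365/14084·(0.951600+0.938200))/(1+365/14084) = 927/1000 ≈ 0.927000
step 4 [2y] swap r/2=1077/37091: DF=(1 − 1077/37091·(0.951600+0.938200+0.927000))/(1+1077/37091) = 8923/10000 ≈ 0.892300
step 5 [2.5y] zero: DF = P = 2179/2500 ≈ 0.871600
step 6 [3y] zero: DF = P = 1697/2000 ≈ 0.848500
step 7 [3.5y] zero: DF = P = 1053/1250 ≈ 0.842400

1 1/2 2379/2500
2 1 4691/5000
3 3/2 927/1000
4 2 8923/10000
5 5/2 2179/2500
6 3 1697/2000
7 7/2 1053/1250
DF(1y) is solved at step 2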